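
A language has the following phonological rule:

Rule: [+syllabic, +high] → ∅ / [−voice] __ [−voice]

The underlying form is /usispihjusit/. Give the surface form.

ussphjust

/i/ is a high vowel flanked by voiceless consonants /s/ and /s/, so it deletes.
/i/ is a high vowel flanked by voiceless consonants /p/ and /h/, so it deletes.
/i/ is a high vowel flanked by voiceless consonants /s/ and /t/, so it deletes.
The other instances of /u/ do not occur in the required environment and remain unchanged.
Surface form: [ussphjust].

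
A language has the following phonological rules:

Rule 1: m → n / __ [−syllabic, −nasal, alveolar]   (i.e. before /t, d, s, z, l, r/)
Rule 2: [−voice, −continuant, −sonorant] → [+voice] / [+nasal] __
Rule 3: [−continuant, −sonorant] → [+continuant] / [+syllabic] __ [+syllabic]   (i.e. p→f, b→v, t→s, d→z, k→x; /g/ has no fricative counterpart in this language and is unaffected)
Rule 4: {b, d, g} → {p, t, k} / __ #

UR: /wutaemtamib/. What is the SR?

wusaendamip

Rule 1 (nasal place assimilation): /m/ precedes the alveolar consonant /t/, so it assimilates in place to [n]. /wutaemtamib/ → wutaentamib.
Rule 2 (post-nasal voicing): /t/ is a voiceless stop immediately after the nasal /n/, so it voices to [d]. /wutaentamib/ → wutaendamib.
Rule 3 (intervocalic spirantization): /t/ is a stop between vowels /u/ and /a/, so it spirantizes to the fricative [s]. /wutaendamib/ → wusaendamib.
Rule 4 (final devoicing): /b/ is a voiced stop in word-final position, so it devoices to [p]. /wusaendamib/ → wusaendamip.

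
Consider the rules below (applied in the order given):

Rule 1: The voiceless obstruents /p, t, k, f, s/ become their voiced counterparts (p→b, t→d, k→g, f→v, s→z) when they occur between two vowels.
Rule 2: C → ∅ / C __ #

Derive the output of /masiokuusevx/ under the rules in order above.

mazioguuzev

Rule 1 (intervocalic voicing): /s/ is a voiceless obstruent between vowels /a/ and /i/, so it voices to [z]. /k/ is a voiceless obstruent between vowels /o/ and /u/, so it voices to [g]. /s/ is a voiceless obstruent between vowels /u/ and /e/, so it voices to [z]. /masiokuusevx/ → mazioguuzevx.
Rule 2 (final cluster simplification): /x/ is the second consonant of a word-final cluster /vx/, so it deletes. /mazioguuzevx/ → mazioguuzev.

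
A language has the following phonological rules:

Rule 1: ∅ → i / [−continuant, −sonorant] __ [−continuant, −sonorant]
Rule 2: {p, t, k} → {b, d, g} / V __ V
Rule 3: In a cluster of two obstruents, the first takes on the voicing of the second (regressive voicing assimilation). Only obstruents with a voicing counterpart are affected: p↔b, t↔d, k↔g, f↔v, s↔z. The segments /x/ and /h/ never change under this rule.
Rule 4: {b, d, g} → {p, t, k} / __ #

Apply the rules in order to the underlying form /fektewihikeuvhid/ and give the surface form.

fegidewihigeufhit

Rule 1 (stop-cluster i-epenthesis): /k/ and /t/ form a stop–stop cluster, so [i] is inserted between them. /fektewihikeuvhid/ → fekitewihikeuvhid.
Rule 2 (intervocalic voicing): /k/ is a voiceless stop between vowels /e/ and /i/, so it voices to [g]. /t/ is a voiceless stop between vowels /i/ and /e/, so it voices to [d]. /k/ is a voiceless stop between vowels /i/ and /e/, so it voices to [g]. /fekitewihikeuvhid/ → fegidewihigeuvhid.
Rule 3 (regressive voicing assimilation): /v/ precedes the voiceless obstruent /h/, so it devoices to [f] by assimilation. /fegidewihigeuvhid/ → fegidewihigeufhid.
Rule 4 (final devoicing): /d/ is a voiced stop in word-final position, so it devoices to [t]. /fegidewihigeufhid/ → fegidewihigeufhit.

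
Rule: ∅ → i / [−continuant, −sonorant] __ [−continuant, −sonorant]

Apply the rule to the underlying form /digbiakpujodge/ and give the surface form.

/g/ and /b/ form a stop–stop cluster, so [i] is inserted between them.
/k/ and /p/ form a stop–stop cluster, so [i] is inserted between them.
/d/ and /g/ form a stop–stop cluster, so [i] is inserted between them.
Surface form: [digibiakipujodige].

digibiakipujodige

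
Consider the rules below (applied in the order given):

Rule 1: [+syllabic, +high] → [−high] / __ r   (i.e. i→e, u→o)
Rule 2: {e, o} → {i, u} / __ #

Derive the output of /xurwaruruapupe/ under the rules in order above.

Rule 1 (pre-rhotic lowering): /u/ is a high vowel immediately before /r/, so it lowers to [o]. /u/ is a high vowel immediately before /r/, so it lowers to [o]. /xurwaruruapupe/ → xorwaroruapupe.
Rule 2 (final vowel raising): /e/ is a mid vowel in word-final position, so it raises to [i]. /xorwaroruapupe/ → xorwaroruapupi.

xorwaroruapupi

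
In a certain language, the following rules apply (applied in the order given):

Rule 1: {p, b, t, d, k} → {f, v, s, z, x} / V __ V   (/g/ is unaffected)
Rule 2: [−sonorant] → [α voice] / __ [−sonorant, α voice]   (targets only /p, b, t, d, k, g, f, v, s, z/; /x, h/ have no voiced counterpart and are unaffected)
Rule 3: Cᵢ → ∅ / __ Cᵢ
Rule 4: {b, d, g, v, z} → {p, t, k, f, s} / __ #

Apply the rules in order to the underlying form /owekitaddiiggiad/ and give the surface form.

Rule 1 (intervocalic spirantization): /k/ is a stop between vowels /e/ and /i/, so it spirantizes to the fricative [x]. /t/ is a stop between vowels /i/ and /a/, so it spirantizes to the fricative [s]. /owekitaddiiggiad/ → owexisaddiiggiad.
Rule 2 (regressive voicing assimilation): no segment meets the environment; /owexisaddiiggiad/ is unchanged.
Rule 3 (degemination): /dd/ is a geminate; the first /d/ deletes. /gg/ is a geminate; the first /g/ deletes. /owexisaddiiggiad/ → owexisadiigiad.
Rule 4 (final devoicing): /d/ is a voiced obstruent in word-final position, so it devoices to [t]. /owexisadiigiad/ → owexisadiigiat.

owexisadiigiat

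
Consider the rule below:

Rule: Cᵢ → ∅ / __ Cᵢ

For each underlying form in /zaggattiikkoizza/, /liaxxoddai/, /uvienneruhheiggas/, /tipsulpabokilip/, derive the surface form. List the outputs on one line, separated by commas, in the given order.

/zaggattiikkoizza/: /gg/ is a geminate; the first /g/ deletes. /tt/ is a geminate; the first /t/ deletes. /kk/ is a geminate; the first /k/ deletes. /zz/ is a geminate; the first /z/ deletes. → [zagatiikoiza].
/liaxxoddai/: /xx/ is a geminate; the first /x/ deletes. /dd/ is a geminate; the first /d/ deletes. → [liaxodai].
/uvienneruhheiggas/: /nn/ is a geminate; the first /n/ deletes. /hh/ is a geminate; the first /h/ deletes. /gg/ is a geminate; the first /g/ deletes. → [uvieneruheigas].
/tipsulpabokilip/: the rule's environment is not met; surfaces unchanged as [tipsulpabokilip].

zagatiikoiza, liaxodai, uvieneruheigas, tipsulpabokilip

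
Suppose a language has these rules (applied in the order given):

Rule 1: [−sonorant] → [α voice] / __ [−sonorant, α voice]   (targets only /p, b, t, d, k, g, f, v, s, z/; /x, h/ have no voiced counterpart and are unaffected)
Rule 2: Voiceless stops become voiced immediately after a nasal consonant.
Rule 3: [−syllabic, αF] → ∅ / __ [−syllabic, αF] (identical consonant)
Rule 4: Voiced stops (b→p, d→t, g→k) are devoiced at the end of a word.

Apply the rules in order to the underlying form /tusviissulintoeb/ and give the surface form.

tuzviisulindoep

Rule 1 (regressive voicing assimilation): /s/ precedes the voiced obstruent /v/, so it voices to [z] by assimilation. /tusviissulintoeb/ → tuzviissulintoeb.
Rule 2 (post-nasal voicing): /t/ is a voiceless stop immediately after the nasal /n/, so it voices to [d]. /tuzviissulintoeb/ → tuzviissulindoeb.
Rule 3 (degemination): /ss/ is a geminate; the first /s/ deletes. /tuzviissulindoeb/ → tuzviisulindoeb.
Rule 4 (final devoicing): /b/ is a voiced stop in word-final position, so it devoices to [p]. /tuzviisulindoeb/ → tuzviisulindoep.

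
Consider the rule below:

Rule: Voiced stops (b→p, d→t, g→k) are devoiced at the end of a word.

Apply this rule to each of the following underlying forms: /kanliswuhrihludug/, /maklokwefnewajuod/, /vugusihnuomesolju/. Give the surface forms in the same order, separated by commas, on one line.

/kanliswuhrihludug/: /g/ is a voiced stop in word-final position, so it devoices to [k]. → [kanliswuhrihluduk].
/maklokwefnewajuod/: /d/ is a voiced stop in word-final position, so it devoices to [t]. → [maklokwefnewajuot].
/vugusihnuomesolju/: the rule's environment is not met; surfaces unchanged as [vugusihnuomesolju].

kanliswuhrihluduk, maklokwefnewajuot, vugusihnuomesolju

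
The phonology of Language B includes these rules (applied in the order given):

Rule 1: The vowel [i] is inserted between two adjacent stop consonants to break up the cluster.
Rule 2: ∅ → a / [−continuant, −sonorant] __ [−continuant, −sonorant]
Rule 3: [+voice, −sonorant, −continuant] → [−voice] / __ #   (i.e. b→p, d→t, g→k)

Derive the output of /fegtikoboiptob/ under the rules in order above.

fegitikoboipitop

Rule 1 (stop-cluster i-epenthesis): /g/ and /t/ form a stop–stop cluster, so [i] is inserted between them. /p/ and /t/ form a stop–stop cluster, so [i] is inserted between them. /fegtikoboiptob/ → fegitikoboipitob.
Rule 2 (stop-cluster a-epenthesis): no segment meets the environment; /fegitikoboipitob/ is unchanged.
Rule 3 (final devoicing): /b/ is a voiced stop in word-final position, so it devoices to [p]. /fegitikoboipitob/ → fegitikoboipitop.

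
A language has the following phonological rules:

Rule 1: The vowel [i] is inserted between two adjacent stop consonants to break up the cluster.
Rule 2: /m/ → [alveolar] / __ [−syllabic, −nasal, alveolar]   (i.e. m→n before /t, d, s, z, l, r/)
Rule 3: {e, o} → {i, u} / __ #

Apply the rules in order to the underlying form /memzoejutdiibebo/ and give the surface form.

menzoejutidiibebu

Rule 1 (stop-cluster i-epenthesis): /t/ and /d/ form a stop–stop cluster, so [i] is inserted between them. /memzoejutdiibebo/ → memzoejutidiibebo.
Rule 2 (nasal place assimilation): /m/ precedes the alveolar consonant /z/, so it assimilates in place to [n]. /memzoejutidiibebo/ → menzoejutidiibebo.
Rule 3 (final vowel raising): /o/ is a mid vowel in word-final position, so it raises to [u]. /menzoejutidiibebo/ → menzoejutidiibebu.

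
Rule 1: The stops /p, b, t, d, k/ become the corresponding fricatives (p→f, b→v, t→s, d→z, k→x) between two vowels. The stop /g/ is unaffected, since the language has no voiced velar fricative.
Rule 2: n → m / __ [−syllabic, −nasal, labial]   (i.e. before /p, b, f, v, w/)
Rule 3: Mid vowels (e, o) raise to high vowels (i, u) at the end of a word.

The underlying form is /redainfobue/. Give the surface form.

Rule 1 (intervocalic spirantization): /d/ is a stop between vowels /e/ and /a/, so it spirantizes to the fricative [z]. /b/ is a stop between vowels /o/ and /u/, so it spirantizes to the fricative [v]. /redainfobue/ → rezainfovue.
Rule 2 (nasal place assimilation): /n/ precedes the labial consonant /f/, so it assimilates in place to [m]. /rezainfovue/ → rezaimfovue.
Rule 3 (final vowel raising): /e/ is a mid vowel in word-final position, so it raises to [i]. /rezaimfovue/ → rezaimfovui.

rezaimfovui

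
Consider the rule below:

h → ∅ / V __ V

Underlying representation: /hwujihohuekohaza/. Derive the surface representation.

hwujiouekoaza

/h/ occurs between vowels /i/ and /o/, so it deletes.
/h/ occurs between vowels /o/ and /u/, so it deletes.
/h/ occurs between vowels /o/ and /a/, so it deletes.
Surface form: [hwujiouekoaza].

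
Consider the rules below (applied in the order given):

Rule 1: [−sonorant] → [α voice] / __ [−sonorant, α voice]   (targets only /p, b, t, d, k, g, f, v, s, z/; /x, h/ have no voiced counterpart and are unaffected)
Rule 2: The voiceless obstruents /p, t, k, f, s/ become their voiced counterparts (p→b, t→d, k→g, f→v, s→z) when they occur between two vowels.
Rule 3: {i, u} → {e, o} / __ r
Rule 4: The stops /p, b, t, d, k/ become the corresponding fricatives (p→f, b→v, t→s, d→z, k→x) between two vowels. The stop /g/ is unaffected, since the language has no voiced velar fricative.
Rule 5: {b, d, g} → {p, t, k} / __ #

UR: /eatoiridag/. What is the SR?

Rule 1 (regressive voicing assimilation): no segment meets the environment; /eatoiridag/ is unchanged.
Rule 2 (intervocalic voicing): /t/ is a voiceless obstruent between vowels /a/ and /o/, so it voices to [d]. /eatoiridag/ → eadoiridag.
Rule 3 (pre-rhotic lowering): /i/ is a high vowel immediately before /r/, so it lowers to [e]. /eadoiridag/ → eadoeridag.
Rule 4 (intervocalic spirantization): /d/ is a stop between vowels /a/ and /o/, so it spirantizes to the fricative [z]. /d/ is a stop between vowels /i/ and /a/, so it spirantizes to the fricative [z]. /eadoeridag/ → eazoerizag.
Rule 5 (final devoicing): /g/ is a voiced stop in word-final position, so it devoices to [k]. /eazoerizag/ → eazoerizak.

eazoerizak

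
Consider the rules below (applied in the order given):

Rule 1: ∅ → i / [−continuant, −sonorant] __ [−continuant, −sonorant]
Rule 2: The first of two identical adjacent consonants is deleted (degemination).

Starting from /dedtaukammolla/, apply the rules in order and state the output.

Rule 1 (stop-cluster i-epenthesis): /d/ and /t/ form a stop–stop cluster, so [i] is inserted between them. /dedtaukammolla/ → deditaukammolla.
Rule 2 (degemination): /mm/ is a geminate; the first /m/ deletes. /ll/ is a geminate; the first /l/ deletes. /deditaukammolla/ → deditaukamola.

deditaukamola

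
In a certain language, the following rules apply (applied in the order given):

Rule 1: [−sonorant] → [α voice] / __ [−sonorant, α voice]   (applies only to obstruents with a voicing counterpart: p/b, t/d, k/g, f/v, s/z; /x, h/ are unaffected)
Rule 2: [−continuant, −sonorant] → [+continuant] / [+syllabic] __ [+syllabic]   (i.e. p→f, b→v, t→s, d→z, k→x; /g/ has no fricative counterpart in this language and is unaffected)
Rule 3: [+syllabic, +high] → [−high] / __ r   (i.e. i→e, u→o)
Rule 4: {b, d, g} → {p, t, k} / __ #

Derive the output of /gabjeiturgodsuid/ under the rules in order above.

Rule 1 (regressive voicing assimilation): /d/ precedes the voiceless obstruent /s/, so it devoices to [t] by assimilation. /gabjeiturgodsuid/ → gabjeiturgotsuid.
Rule 2 (intervocalic spirantization): /t/ is a stop between vowels /i/ and /u/, so it spirantizes to the fricative [s]. /gabjeiturgotsuid/ → gabjeisurgotsuid.
Rule 3 (pre-rhotic lowering): /u/ is a high vowel immediately before /r/, so it lowers to [o]. /gabjeisurgotsuid/ → gabjeisorgotsuid.
Rule 4 (final devoicing): /d/ is a voiced stop in word-final position, so it devoices to [t]. /gabjeisorgotsuid/ → gabjeisorgotsuit.

gabjeisorgotsuit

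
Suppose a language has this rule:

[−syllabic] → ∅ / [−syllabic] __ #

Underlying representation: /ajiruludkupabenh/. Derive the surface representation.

/h/ is the second consonant of a word-final cluster /nh/, so it deletes.
Surface form: [ajiruludkupaben].

ajiruludkupaben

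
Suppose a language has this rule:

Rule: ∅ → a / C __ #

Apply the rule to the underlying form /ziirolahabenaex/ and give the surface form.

ziirolahabenaexa

the form ends in the consonant /x/, so [a] is inserted word-finally.
Surface form: [ziirolahabenaexa].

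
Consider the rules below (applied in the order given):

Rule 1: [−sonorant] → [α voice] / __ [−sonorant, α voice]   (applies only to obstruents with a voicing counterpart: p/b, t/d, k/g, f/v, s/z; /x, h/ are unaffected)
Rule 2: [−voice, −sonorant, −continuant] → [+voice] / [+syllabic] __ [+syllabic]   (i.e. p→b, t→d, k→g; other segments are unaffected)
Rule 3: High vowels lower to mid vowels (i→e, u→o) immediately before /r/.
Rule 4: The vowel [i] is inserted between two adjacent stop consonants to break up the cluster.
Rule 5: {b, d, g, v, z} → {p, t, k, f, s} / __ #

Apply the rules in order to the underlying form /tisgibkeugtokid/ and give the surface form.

Rule 1 (regressive voicing assimilation): /s/ precedes the voiced obstruent /g/, so it voices to [z] by assimilation. /b/ precedes the voiceless obstruent /k/, so it devoices to [p] by assimilation. /g/ precedes the voiceless obstruent /t/, so it devoices to [k] by assimilation. /tisgibkeugtokid/ → tizgipkeuktokid.
Rule 2 (intervocalic voicing): /k/ is a voiceless stop between vowels /o/ and /i/, so it voices to [g]. /tizgipkeuktokid/ → tizgipkeuktogid.
Rule 3 (pre-rhotic lowering): no segment meets the environment; /tizgipkeuktogid/ is unchanged.
Rule 4 (stop-cluster i-epenthesis): /p/ and /k/ form a stop–stop cluster, so [i] is inserted between them. /k/ and /t/ form a stop–stop cluster, so [i] is inserted between them. /tizgipkeuktogid/ → tizgipikeukitogid.
Rule 5 (final devoicing): /d/ is a voiced obstruent in word-final position, so it devoices to [t]. /tizgipikeukitogid/ → tizgipikeukitogit.

tizgipikeukitogit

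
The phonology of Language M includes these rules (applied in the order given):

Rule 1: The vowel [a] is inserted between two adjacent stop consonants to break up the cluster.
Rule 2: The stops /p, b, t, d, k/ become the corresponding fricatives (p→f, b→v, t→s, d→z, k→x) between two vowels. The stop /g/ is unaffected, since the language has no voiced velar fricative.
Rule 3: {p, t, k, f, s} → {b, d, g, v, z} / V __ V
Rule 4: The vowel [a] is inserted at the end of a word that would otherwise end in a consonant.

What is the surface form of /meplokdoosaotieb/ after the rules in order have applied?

Rule 1 (stop-cluster a-epenthesis): /k/ and /d/ form a stop–stop cluster, so [a] is inserted between them. /meplokdoosaotieb/ → meplokadoosaotieb.
Rule 2 (intervocalic spirantization): /k/ is a stop between vowels /o/ and /a/, so it spirantizes to the fricative [x]. /d/ is a stop between vowels /a/ and /o/, so it spirantizes to the fricative [z]. /t/ is a stop between vowels /o/ and /i/, so it spirantizes to the fricative [s]. /meplokadoosaotieb/ → meploxazoosaosieb.
Rule 3 (intervocalic voicing): /s/ is a voiceless obstruent between vowels /o/ and /a/, so it voices to [z]. /s/ is a voiceless obstruent between vowels /o/ and /i/, so it voices to [z]. /meploxazoosaosieb/ → meploxazoozaozieb.
Rule 4 (final a-epenthesis): the form ends in the consonant /b/, so [a] is inserted word-finally. /meploxazoozaozieb/ → meploxazoozaozieba.

meploxazoozaozieba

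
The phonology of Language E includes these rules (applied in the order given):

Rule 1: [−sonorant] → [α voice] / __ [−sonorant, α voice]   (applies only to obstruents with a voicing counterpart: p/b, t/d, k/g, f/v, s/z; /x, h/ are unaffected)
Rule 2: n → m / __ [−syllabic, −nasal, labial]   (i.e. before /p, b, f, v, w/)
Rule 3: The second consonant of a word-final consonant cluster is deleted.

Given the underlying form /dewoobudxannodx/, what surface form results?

dewoobutxannot

Rule 1 (regressive voicing assimilation): /d/ precedes the voiceless obstruent /x/, so it devoices to [t] by assimilation. /d/ precedes the voiceless obstruent /x/, so it devoices to [t] by assimilation. /dewoobudxannodx/ → dewoobutxannotx.
Rule 2 (nasal place assimilation): no segment meets the environment; /dewoobutxannotx/ is unchanged.
Rule 3 (final cluster simplification): /x/ is the second consonant of a word-final cluster /tx/, so it deletes. /dewoobutxannotx/ → dewoobutxannot.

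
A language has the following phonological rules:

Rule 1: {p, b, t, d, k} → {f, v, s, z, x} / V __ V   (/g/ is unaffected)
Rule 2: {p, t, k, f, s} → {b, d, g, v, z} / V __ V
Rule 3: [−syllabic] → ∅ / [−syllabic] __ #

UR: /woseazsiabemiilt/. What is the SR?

Rule 1 (intervocalic spirantization): /b/ is a stop between vowels /a/ and /e/, so it spirantizes to the fricative [v]. /woseazsiabemiilt/ → woseazsiavemiilt.
Rule 2 (intervocalic voicing): /s/ is a voiceless obstruent between vowels /o/ and /e/, so it voices to [z]. /woseazsiavemiilt/ → wozeazsiavemiilt.
Rule 3 (final cluster simplification): /t/ is the second consonant of a word-final cluster /lt/, so it deletes. /wozeazsiavemiilt/ → wozeazsiavemiil.

wozeazsiavemiil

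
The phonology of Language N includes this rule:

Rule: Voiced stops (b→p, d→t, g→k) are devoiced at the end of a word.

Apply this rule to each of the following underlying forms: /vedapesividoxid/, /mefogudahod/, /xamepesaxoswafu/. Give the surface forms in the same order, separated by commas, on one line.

vedapesividoxit, mefogudahot, xamepesaxoswafu

/vedapesividoxid/: /d/ is a voiced stop in word-final position, so it devoices to [t]. → [vedapesividoxit].
/mefogudahod/: /d/ is a voiced stop in word-final position, so it devoices to [t]. → [mefogudahot].
/xamepesaxoswafu/: the rule's environment is not met; surfaces unchanged as [xamepesaxoswafu].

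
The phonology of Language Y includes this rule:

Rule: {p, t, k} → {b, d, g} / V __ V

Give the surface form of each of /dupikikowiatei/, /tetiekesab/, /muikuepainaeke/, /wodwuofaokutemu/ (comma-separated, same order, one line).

dubigigowiadei, tediegesab, muiguebainaege, wodwuofaogudemu

/dupikikowiatei/: /p/ is a voiceless stop between vowels /u/ and /i/, so it voices to [b]. /k/ is a voiceless stop between vowels /i/ and /i/, so it voices to [g]. /k/ is a voiceless stop between vowels /i/ and /o/, so it voices to [g]. /t/ is a voiceless stop between vowels /a/ and /e/, so it voices to [d]. → [dubigigowiadei].
/tetiekesab/: /t/ is a voiceless stop between vowels /e/ and /i/, so it voices to [d]. /k/ is a voiceless stop between vowels /e/ and /e/, so it voices to [g]. → [tediegesab].
/muikuepainaeke/: /k/ is a voiceless stop between vowels /i/ and /u/, so it voices to [g]. /p/ is a voiceless stop between vowels /e/ and /a/, so it voices to [b]. /k/ is a voiceless stop between vowels /e/ and /e/, so it voices to [g]. → [muiguebainaege].
/wodwuofaokutemu/: /k/ is a voiceless stop between vowels /o/ and /u/, so it voices to [g]. /t/ is a voiceless stop between vowels /u/ and /e/, so it voices to [d]. → [wodwuofaogudemu].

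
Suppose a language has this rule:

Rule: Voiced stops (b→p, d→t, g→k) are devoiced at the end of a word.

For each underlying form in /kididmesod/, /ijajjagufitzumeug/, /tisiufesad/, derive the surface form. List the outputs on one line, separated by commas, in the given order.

/kididmesod/: /d/ is a voiced stop in word-final position, so it devoices to [t]. → [kididmesot].
/ijajjagufitzumeug/: /g/ is a voiced stop in word-final position, so it devoices to [k]. → [ijajjagufitzumeuk].
/tisiufesad/: /d/ is a voiced stop in word-final position, so it devoices to [t]. → [tisiufesat].

kididmesot, ijajjagufitzumeuk, tisiufesat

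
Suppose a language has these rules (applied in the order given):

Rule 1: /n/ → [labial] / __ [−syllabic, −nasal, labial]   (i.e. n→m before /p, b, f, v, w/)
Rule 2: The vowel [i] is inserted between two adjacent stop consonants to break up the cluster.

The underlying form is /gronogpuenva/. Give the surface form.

gronogipuemva

Rule 1 (nasal place assimilation): /n/ precedes the labial consonant /v/, so it assimilates in place to [m]. /gronogpuenva/ → gronogpuemva.
Rule 2 (stop-cluster i-epenthesis): /g/ and /p/ form a stop–stop cluster, so [i] is inserted between them. /gronogpuemva/ → gronogipuemva.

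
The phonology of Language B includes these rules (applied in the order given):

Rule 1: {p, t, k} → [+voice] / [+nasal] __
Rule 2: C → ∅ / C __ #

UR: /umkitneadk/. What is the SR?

Rule 1 (post-nasal voicing): /k/ is a voiceless stop immediately after the nasal /m/, so it voices to [g]. /umkitneadk/ → umgitneadk.
Rule 2 (final cluster simplification): /k/ is the second consonant of a word-final cluster /dk/, so it deletes. /umgitneadk/ → umgitnead.

umgitnead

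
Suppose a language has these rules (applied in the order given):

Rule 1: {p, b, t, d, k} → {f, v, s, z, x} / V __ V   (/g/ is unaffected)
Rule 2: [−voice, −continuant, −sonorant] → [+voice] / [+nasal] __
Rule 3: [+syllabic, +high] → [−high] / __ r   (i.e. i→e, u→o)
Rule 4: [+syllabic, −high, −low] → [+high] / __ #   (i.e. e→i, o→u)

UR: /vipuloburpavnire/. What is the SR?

Rule 1 (intervocalic spirantization): /p/ is a stop between vowels /i/ and /u/, so it spirantizes to the fricative [f]. /b/ is a stop between vowels /o/ and /u/, so it spirantizes to the fricative [v]. /vipuloburpavnire/ → vifulovurpavnire.
Rule 2 (post-nasal voicing): no segment meets the environment; /vifulovurpavnire/ is unchanged.
Rule 3 (pre-rhotic lowering): /u/ is a high vowel immediately before /r/, so it lowers to [o]. /i/ is a high vowel immediately before /r/, so it lowers to [e]. /vifulovurpavnire/ → vifulovorpavnere.
Rule 4 (final vowel raising): /e/ is a mid vowel in word-final position, so it raises to [i]. /vifulovorpavnere/ → vifulovorpavneri.

vifulovorpavneri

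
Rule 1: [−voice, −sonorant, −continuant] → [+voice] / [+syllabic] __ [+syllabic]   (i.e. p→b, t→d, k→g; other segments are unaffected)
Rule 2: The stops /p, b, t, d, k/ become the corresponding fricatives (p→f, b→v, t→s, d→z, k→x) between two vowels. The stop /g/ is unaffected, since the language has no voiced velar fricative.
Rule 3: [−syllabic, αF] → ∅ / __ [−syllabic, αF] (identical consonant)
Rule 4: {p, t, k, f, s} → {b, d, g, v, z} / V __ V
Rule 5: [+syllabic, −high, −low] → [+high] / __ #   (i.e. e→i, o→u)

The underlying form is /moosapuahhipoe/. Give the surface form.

Rule 1 (intervocalic voicing): /p/ is a voiceless stop between vowels /a/ and /u/, so it voices to [b]. /p/ is a voiceless stop between vowels /i/ and /o/, so it voices to [b]. /moosapuahhipoe/ → moosabuahhiboe.
Rule 2 (intervocalic spirantization): /b/ is a stop between vowels /a/ and /u/, so it spirantizes to the fricative [v]. /b/ is a stop between vowels /i/ and /o/, so it spirantizes to the fricative [v]. /moosabuahhiboe/ → moosavuahhivoe.
Rule 3 (degemination): /hh/ is a geminate; the first /h/ deletes. /moosavuahhivoe/ → moosavuahivoe.
Rule 4 (intervocalic voicing): /s/ is a voiceless obstruent between vowels /o/ and /a/, so it voices to [z]. /moosavuahivoe/ → moozavuahivoe.
Rule 5 (final vowel raising): /e/ is a mid vowel in word-final position, so it raises to [i]. /moozavuahivoe/ → moozavuahivoi.

moozavuahivoi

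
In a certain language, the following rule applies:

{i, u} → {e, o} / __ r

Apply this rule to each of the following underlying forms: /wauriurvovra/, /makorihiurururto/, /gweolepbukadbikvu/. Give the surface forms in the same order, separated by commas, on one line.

/wauriurvovra/: /u/ is a high vowel immediately before /r/, so it lowers to [o]. /u/ is a high vowel immediately before /r/, so it lowers to [o]. → [waoriorvovra].
/makorihiurururto/: /u/ is a high vowel immediately before /r/, so it lowers to [o]. /u/ is a high vowel immediately before /r/, so it lowers to [o]. /u/ is a high vowel immediately before /r/, so it lowers to [o]. → [makorihiorororto].
/gweolepbukadbikvu/: the rule's environment is not met; surfaces unchanged as [gweolepbukadbikvu].

waoriorvovra, makorihiorororto, gweolepbukadbikvu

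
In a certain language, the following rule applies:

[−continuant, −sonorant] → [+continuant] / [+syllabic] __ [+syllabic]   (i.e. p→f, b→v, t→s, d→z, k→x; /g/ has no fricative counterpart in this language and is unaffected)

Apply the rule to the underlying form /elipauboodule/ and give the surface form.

/p/ is a stop between vowels /i/ and /a/, so it spirantizes to the fricative [f].
/b/ is a stop between vowels /u/ and /o/, so it spirantizes to the fricative [v].
/d/ is a stop between vowels /o/ and /u/, so it spirantizes to the fricative [z].
Surface form: [elifauvoozule].

elifauvoozule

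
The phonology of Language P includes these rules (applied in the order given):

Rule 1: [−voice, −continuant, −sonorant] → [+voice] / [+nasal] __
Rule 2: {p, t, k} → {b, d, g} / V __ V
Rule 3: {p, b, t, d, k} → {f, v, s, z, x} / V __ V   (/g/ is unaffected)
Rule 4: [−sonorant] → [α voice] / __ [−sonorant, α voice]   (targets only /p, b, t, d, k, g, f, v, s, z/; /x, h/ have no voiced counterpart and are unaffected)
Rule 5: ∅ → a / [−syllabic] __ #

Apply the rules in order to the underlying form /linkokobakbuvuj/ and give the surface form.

lingogovagbuvuja

Rule 1 (post-nasal voicing): /k/ is a voiceless stop immediately after the nasal /n/, so it voices to [g]. /linkokobakbuvuj/ → lingokobakbuvuj.
Rule 2 (intervocalic voicing): /k/ is a voiceless stop between vowels /o/ and /o/, so it voices to [g]. /lingokobakbuvuj/ → lingogobakbuvuj.
Rule 3 (intervocalic spirantization): /b/ is a stop between vowels /o/ and /a/, so it spirantizes to the fricative [v]. /lingogobakbuvuj/ → lingogovakbuvuj.
Rule 4 (regressive voicing assimilation): /k/ precedes the voiced obstruent /b/, so it voices to [g] by assimilation. /lingogovakbuvuj/ → lingogovagbuvuj.
Rule 5 (final a-epenthesis): the form ends in the consonant /j/, so [a] is inserted word-finally. /lingogovagbuvuj/ → lingogovagbuvuja.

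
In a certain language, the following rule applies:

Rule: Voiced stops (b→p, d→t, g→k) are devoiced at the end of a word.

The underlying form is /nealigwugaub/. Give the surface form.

Scanning /nealigwugaub/: /g/ at position 6 is not in the conditioning environment; /g/ at position 9 is not in the conditioning environment; /b/ is a voiced stop in word-final position, so it devoices to [p].
Result: [nealigwugaup].

nealigwugaup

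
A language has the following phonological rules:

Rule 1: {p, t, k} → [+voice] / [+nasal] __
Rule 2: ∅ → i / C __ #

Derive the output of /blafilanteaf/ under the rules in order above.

Rule 1 (post-nasal voicing): /t/ is a voiceless stop immediately after the nasal /n/, so it voices to [d]. /blafilanteaf/ → blafilandeaf.
Rule 2 (final i-epenthesis): the form ends in the consonant /f/, so [i] is inserted word-finally. /blafilandeaf/ → blafilandeafi.

blafilandeafi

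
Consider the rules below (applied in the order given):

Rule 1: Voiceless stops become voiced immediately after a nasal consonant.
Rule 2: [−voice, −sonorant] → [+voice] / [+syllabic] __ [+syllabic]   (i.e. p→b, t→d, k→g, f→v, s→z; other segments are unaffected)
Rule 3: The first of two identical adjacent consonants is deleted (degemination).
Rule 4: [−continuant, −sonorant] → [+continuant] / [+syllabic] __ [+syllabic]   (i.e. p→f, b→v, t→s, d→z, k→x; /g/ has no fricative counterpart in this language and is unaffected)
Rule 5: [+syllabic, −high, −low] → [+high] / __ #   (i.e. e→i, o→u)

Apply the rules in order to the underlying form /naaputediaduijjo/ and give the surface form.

naavuzeziazuiju

Rule 1 (post-nasal voicing): no segment meets the environment; /naaputediaduijjo/ is unchanged.
Rule 2 (intervocalic voicing): /p/ is a voiceless obstruent between vowels /a/ and /u/, so it voices to [b]. /t/ is a voiceless obstruent between vowels /u/ and /e/, so it voices to [d]. /naaputediaduijjo/ → naabudediaduijjo.
Rule 3 (degemination): /jj/ is a geminate; the first /j/ deletes. /naabudediaduijjo/ → naabudediaduijo.
Rule 4 (intervocalic spirantization): /b/ is a stop between vowels /a/ and /u/, so it spirantizes to the fricative [v]. /d/ is a stop between vowels /u/ and /e/, so it spirantizes to the fricative [z]. /d/ is a stop between vowels /e/ and /i/, so it spirantizes to the fricative [z]. /d/ is a stop between vowels /a/ and /u/, so it spirantizes to the fricative [z]. /naabudediaduijo/ → naavuzeziazuijo.
Rule 5 (final vowel raising): /o/ is a mid vowel in word-final position, so it raises to [u]. /naavuzeziazuijo/ → naavuzeziazuiju.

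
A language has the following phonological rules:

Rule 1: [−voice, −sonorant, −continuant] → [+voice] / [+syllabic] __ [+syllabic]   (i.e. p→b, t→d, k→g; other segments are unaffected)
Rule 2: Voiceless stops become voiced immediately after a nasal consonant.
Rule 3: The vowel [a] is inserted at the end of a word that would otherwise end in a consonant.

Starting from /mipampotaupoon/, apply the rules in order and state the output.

Rule 1 (intervocalic voicing): /p/ is a voiceless stop between vowels /i/ and /a/, so it voices to [b]. /t/ is a voiceless stop between vowels /o/ and /a/, so it voices to [d]. /p/ is a voiceless stop between vowels /u/ and /o/, so it voices to [b]. /mipampotaupoon/ → mibampodauboon.
Rule 2 (post-nasal voicing): /p/ is a voiceless stop immediately after the nasal /m/, so it voices to [b]. /mibampodauboon/ → mibambodauboon.
Rule 3 (final a-epenthesis): the form ends in the consonant /n/, so [a] is inserted word-finally. /mibambodauboon/ → mibambodauboona.

mibambodauboona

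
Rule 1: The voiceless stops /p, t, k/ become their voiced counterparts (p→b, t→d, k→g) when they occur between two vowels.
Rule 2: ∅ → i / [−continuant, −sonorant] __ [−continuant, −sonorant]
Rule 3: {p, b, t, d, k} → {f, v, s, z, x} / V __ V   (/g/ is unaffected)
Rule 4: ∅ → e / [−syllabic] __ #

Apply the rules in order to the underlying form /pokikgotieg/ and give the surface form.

Rule 1 (intervocalic voicing): /k/ is a voiceless stop between vowels /o/ and /i/, so it voices to [g]. /t/ is a voiceless stop between vowels /o/ and /i/, so it voices to [d]. /pokikgotieg/ → pogikgodieg.
Rule 2 (stop-cluster i-epenthesis): /k/ and /g/ form a stop–stop cluster, so [i] is inserted between them. /pogikgodieg/ → pogikigodieg.
Rule 3 (intervocalic spirantization): /k/ is a stop between vowels /i/ and /i/, so it spirantizes to the fricative [x]. /d/ is a stop between vowels /o/ and /i/, so it spirantizes to the fricative [z]. /pogikigodieg/ → pogixigozieg.
Rule 4 (final e-epenthesis): the form ends in the consonant /g/, so [e] is inserted word-finally. /pogixigozieg/ → pogixigoziege.

pogixigoziege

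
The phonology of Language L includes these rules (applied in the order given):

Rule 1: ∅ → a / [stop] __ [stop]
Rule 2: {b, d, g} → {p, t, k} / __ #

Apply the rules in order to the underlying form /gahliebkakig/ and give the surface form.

Rule 1 (stop-cluster a-epenthesis): /b/ and /k/ form a stop–stop cluster, so [a] is inserted between them. /gahliebkakig/ → gahliebakakig.
Rule 2 (final devoicing): /g/ is a voiced stop in word-final position, so it devoices to [k]. /gahliebakakig/ → gahliebakakik.

gahliebakakik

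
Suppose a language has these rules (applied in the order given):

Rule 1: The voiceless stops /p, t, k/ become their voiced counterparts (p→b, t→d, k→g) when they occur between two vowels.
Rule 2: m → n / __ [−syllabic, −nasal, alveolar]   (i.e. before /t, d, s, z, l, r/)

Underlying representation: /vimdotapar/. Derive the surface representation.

vindodabar

Rule 1 (intervocalic voicing): /t/ is a voiceless stop between vowels /o/ and /a/, so it voices to [d]. /p/ is a voiceless stop between vowels /a/ and /a/, so it voices to [b]. /vimdotapar/ → vimdodabar.
Rule 2 (nasal place assimilation): /m/ precedes the alveolar consonant /d/, so it assimilates in place to [n]. /vimdodabar/ → vindodabar.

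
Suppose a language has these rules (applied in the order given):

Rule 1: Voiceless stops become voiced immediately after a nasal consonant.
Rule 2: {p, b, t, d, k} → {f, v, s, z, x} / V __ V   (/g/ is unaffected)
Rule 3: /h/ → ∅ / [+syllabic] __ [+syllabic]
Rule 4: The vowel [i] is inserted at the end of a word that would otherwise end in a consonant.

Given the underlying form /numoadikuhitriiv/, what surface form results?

Rule 1 (post-nasal voicing): no segment meets the environment; /numoadikuhitriiv/ is unchanged.
Rule 2 (intervocalic spirantization): /d/ is a stop between vowels /a/ and /i/, so it spirantizes to the fricative [z]. /k/ is a stop between vowels /i/ and /u/, so it spirantizes to the fricative [x]. /numoadikuhitriiv/ → numoazixuhitriiv.
Rule 3 (intervocalic h-deletion): /h/ occurs between vowels /u/ and /i/, so it deletes. /numoazixuhitriiv/ → numoazixuitriiv.
Rule 4 (final i-epenthesis): the form ends in the consonant /v/, so [i] is inserted word-finally. /numoazixuitriiv/ → numoazixuitriivi.

numoazixuitriivi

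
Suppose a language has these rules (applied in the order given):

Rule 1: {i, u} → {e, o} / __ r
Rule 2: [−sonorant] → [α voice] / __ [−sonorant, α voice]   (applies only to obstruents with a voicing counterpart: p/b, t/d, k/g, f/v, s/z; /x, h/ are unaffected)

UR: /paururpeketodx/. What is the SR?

Rule 1 (pre-rhotic lowering): /u/ is a high vowel immediately before /r/, so it lowers to [o]. /u/ is a high vowel immediately before /r/, so it lowers to [o]. /paururpeketodx/ → paororpeketodx.
Rule 2 (regressive voicing assimilation): /d/ precedes the voiceless obstruent /x/, so it devoices to [t] by assimilation. /paororpeketodx/ → paororpeketotx.

paororpeketotx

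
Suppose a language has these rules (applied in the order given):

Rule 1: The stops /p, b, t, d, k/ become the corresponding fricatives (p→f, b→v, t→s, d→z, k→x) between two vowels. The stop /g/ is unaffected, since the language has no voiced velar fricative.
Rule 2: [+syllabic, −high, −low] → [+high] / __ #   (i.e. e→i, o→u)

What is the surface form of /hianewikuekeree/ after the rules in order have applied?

hianewixuexerei

Rule 1 (intervocalic spirantization): /k/ is a stop between vowels /i/ and /u/, so it spirantizes to the fricative [x]. /k/ is a stop between vowels /e/ and /e/, so it spirantizes to the fricative [x]. /hianewikuekeree/ → hianewixuexeree.
Rule 2 (final vowel raising): /e/ is a mid vowel in word-final position, so it raises to [i]. /hianewixuexeree/ → hianewixuexerei.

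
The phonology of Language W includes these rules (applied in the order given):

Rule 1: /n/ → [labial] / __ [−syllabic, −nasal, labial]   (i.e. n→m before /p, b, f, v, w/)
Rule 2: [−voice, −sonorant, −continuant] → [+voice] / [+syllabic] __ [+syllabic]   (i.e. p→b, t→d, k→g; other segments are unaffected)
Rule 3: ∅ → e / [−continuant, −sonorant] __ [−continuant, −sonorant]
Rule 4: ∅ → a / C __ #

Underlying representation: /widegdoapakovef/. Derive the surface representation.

widegedoabagovefa

Rule 1 (nasal place assimilation): no segment meets the environment; /widegdoapakovef/ is unchanged.
Rule 2 (intervocalic voicing): /p/ is a voiceless stop between vowels /a/ and /a/, so it voices to [b]. /k/ is a voiceless stop between vowels /a/ and /o/, so it voices to [g]. /widegdoapakovef/ → widegdoabagovef.
Rule 3 (stop-cluster e-epenthesis): /g/ and /d/ form a stop–stop cluster, so [e] is inserted between them. /widegdoabagovef/ → widegedoabagovef.
Rule 4 (final a-epenthesis): the form ends in the consonant /f/, so [a] is inserted word-finally. /widegedoabagovef/ → widegedoabagovefa.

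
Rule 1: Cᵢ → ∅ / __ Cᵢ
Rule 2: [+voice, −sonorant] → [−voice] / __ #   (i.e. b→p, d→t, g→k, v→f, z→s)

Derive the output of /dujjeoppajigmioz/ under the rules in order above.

Rule 1 (degemination): /jj/ is a geminate; the first /j/ deletes. /pp/ is a geminate; the first /p/ deletes. /dujjeoppajigmioz/ → dujeopajigmioz.
Rule 2 (final devoicing): /z/ is a voiced obstruent in word-final position, so it devoices to [s]. /dujeopajigmioz/ → dujeopajigmios.

dujeopajigmios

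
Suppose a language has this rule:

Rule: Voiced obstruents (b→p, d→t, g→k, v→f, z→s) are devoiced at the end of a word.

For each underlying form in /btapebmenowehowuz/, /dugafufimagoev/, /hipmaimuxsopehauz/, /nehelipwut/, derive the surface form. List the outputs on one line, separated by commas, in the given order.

btapebmenowehowus, dugafufimagoef, hipmaimuxsopehaus, nehelipwut

/btapebmenowehowuz/: /z/ is a voiced obstruent in word-final position, so it devoices to [s]. → [btapebmenowehowus].
/dugafufimagoev/: /v/ is a voiced obstruent in word-final position, so it devoices to [f]. → [dugafufimagoef].
/hipmaimuxsopehauz/: /z/ is a voiced obstruent in word-final position, so it devoices to [s]. → [hipmaimuxsopehaus].
/nehelipwut/: the rule's environment is not met; surfaces unchanged as [nehelipwut].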